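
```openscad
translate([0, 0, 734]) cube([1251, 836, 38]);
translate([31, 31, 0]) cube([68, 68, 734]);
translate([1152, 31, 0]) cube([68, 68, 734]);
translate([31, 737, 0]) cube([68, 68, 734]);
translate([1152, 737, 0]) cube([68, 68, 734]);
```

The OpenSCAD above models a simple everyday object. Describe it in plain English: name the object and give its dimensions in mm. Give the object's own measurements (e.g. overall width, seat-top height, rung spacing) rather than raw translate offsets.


A rectangular dining table. The top is 1251×836×38 mm with its upper surface at z = 772 mm. It stands on four 68×68 mm square legs, each inset 31 mm from the nearest pair of top edges, running from the floor to the underside of the top.


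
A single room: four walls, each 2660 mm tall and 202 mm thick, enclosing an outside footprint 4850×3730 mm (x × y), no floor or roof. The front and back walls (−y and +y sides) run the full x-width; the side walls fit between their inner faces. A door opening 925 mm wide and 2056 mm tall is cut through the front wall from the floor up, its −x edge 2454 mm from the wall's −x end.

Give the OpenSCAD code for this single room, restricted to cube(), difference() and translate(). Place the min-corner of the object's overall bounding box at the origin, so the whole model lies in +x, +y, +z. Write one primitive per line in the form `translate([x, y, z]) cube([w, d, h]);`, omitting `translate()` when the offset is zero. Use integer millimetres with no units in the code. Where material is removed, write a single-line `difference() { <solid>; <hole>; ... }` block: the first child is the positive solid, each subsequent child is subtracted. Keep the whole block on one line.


difference() { cube([4850, 202, 2660]); translate([2454, 0, 0]) cube([925, 202, 2056]); }
translate([0, 3528, 0]) cube([4850, 202, 2660]);
translate([0, 202, 0]) cube([202, 3326, 2660]);
translate([4648, 202, 0]) cube([202, 3326, 2660]);


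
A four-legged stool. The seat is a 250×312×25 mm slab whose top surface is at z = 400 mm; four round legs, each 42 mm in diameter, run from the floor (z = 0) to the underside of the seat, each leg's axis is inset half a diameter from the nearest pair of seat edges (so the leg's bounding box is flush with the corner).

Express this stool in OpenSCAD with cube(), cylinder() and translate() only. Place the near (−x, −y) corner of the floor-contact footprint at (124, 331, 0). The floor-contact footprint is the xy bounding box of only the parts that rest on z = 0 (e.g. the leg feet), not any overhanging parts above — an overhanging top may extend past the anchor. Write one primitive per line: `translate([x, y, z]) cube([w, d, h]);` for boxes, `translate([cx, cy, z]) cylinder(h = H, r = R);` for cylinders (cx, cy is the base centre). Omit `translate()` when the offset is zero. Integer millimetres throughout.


translate([124, 331, 375]) cube([250, 312, 25]);
translate([145, 352, 0]) cylinder(h = 375, r = 21);
translate([353, 352, 0]) cylinder(h = 375, r = 21);
translate([145, 622, 0]) cylinder(h = 375, r = 21);
translate([353, 622, 0]) cylinder(h = 375, r = 21);


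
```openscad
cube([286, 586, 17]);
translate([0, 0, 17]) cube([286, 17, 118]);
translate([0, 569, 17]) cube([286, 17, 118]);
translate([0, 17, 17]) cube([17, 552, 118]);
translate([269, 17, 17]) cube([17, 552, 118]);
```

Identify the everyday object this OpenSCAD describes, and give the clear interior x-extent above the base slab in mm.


An open box. The internal width is 252 mm.

A 286×586 base slab with four walls standing on it — an open box. The base is 286 mm wide and the walls are 17 mm thick, so the internal width is 286 − 2 × 17 = 252 mm.


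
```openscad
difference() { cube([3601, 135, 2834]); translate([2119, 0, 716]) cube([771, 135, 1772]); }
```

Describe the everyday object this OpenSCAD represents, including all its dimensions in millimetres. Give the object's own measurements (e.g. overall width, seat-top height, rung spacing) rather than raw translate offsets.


A wall 3601 mm long (x), 135 mm thick (y), 2834 mm tall, with a rectangular window opening cut through it. The opening is 771 mm wide and 1772 mm tall; its sill is at z = 716 mm and its near (−x) edge is 2119 mm from the wall's −x end. The opening passes through the full wall thickness.


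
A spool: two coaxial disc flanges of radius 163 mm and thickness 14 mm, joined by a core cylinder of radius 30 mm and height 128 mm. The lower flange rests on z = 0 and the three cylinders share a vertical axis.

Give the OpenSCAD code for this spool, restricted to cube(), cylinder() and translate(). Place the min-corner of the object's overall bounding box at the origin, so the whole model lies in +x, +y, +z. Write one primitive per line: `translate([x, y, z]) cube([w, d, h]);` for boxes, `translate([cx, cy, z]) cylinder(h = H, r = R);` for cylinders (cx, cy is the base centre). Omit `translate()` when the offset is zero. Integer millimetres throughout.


translate([163, 163, 0]) cylinder(h = 14, r = 163);
translate([163, 163, 14]) cylinder(h = 128, r = 30);
translate([163, 163, 142]) cylinder(h = 14, r = 163);


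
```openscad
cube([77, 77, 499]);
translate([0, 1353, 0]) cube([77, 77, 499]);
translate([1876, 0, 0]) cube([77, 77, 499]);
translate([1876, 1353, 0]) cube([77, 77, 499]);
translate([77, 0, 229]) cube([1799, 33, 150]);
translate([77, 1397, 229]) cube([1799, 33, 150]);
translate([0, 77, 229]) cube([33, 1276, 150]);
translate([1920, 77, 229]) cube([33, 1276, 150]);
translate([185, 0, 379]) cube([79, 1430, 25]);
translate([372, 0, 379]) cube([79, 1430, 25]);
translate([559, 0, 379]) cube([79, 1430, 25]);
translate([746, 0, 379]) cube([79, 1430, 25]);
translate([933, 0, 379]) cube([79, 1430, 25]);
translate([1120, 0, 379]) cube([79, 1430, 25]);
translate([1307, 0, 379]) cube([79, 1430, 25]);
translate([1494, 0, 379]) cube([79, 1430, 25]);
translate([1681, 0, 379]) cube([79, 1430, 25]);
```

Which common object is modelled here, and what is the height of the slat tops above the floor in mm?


A bed frame. The slat-top height is 404 mm.

Four posts, four rails, and a row of slats — a bed frame. Slats sit on the rails at z = 229 + 150 = 379; with slat thickness 25, the top is 404 mm.


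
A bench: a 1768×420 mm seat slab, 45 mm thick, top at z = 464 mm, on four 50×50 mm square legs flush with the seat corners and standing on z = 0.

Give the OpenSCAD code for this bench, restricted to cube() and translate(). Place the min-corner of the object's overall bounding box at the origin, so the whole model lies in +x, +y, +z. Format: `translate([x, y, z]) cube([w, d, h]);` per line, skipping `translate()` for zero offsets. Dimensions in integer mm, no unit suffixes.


translate([0, 0, 419]) cube([1768, 420, 45]);
cube([50, 50, 419]);
translate([0, 370, 0]) cube([50, 50, 419]);
translate([1718, 0, 0]) cube([50, 50, 419]);
translate([1718, 370, 0]) cube([50, 50, 419]);


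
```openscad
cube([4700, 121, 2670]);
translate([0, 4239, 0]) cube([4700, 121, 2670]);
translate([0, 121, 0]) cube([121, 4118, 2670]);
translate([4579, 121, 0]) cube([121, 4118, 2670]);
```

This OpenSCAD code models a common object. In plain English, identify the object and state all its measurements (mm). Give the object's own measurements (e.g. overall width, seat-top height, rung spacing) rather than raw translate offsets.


The wall frame of a small rectangular building: four walls, each 2670 mm tall and 121 mm thick, enclosing a footprint 4700 mm (x) by 4360 mm (y) outside-to-outside, with no floor or roof. The front and back walls (the −y and +y sides) span the full width; the two side walls fit between them.


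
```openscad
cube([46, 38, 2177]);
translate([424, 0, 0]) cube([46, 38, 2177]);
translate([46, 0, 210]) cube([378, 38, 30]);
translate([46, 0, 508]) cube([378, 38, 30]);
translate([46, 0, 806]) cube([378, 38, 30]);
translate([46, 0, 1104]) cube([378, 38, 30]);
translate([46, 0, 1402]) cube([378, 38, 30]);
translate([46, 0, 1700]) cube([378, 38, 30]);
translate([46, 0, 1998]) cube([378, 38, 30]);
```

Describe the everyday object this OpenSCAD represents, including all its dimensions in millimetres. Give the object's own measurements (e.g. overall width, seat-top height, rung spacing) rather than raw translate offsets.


A straight ladder. Two 46×38 mm vertical rails, 2177 mm tall, stand 470 mm apart (outside-to-outside) with their front faces coplanar on the −y side. 7 rungs, each 38 mm deep and 30 mm tall, span between the inner faces of the rails, front faces flush with the rails. The lowest rung's underside is at z = 210 mm and rungs are spaced 298 mm apart (underside to underside).


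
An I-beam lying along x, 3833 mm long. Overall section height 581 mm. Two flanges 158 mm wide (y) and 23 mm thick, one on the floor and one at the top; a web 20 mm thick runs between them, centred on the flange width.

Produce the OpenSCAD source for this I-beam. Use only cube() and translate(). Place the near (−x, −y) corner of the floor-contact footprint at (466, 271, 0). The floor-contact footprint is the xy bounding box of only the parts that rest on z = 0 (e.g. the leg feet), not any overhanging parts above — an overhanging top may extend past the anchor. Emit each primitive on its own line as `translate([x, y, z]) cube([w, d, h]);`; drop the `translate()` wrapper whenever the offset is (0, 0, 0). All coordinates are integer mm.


translate([466, 271, 0]) cube([3833, 158, 23]);
translate([466, 340, 23]) cube([3833, 20, 535]);
translate([466, 271, 558]) cube([3833, 158, 23]);


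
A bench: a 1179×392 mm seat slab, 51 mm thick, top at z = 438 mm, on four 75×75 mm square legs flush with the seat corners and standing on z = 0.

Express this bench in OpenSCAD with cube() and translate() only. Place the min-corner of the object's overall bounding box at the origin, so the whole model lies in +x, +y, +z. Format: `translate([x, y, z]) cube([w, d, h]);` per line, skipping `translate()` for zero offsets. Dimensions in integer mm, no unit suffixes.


translate([0, 0, 387]) cube([1179, 392, 51]);
cube([75, 75, 387]);
translate([0, 317, 0]) cube([75, 75, 387]);
translate([1104, 0, 0]) cube([75, 75, 387]);
translate([1104, 317, 0]) cube([75, 75, 387]);


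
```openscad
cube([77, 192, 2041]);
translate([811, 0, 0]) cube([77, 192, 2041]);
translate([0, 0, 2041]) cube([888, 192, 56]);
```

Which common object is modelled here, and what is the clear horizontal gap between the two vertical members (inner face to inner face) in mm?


A door frame. The clear opening width is 734 mm.

Two 2041 mm tall posts with a header on top — a door frame. The left jamb is 77 mm wide at x = 0; the right jamb starts at x = 811. The clear opening is 811 − 77 = 734 mm.


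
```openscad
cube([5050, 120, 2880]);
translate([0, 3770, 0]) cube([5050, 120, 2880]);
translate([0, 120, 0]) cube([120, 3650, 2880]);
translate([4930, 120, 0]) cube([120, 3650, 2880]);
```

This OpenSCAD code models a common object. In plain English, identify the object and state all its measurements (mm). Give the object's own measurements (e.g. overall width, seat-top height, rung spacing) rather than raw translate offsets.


The wall frame of a small rectangular building: four walls, each 2880 mm tall and 120 mm thick, enclosing a footprint 5050 mm (x) by 3890 mm (y) outside-to-outside, with no floor or roof. The front and back walls (the −y and +y sides) span the full width; the two side walls fit between them.


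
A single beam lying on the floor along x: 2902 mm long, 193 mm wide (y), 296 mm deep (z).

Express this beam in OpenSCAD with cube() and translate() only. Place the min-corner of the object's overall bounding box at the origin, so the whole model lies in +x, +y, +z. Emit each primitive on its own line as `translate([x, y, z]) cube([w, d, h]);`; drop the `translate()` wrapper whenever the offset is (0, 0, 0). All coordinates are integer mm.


cube([2902, 193, 296]);


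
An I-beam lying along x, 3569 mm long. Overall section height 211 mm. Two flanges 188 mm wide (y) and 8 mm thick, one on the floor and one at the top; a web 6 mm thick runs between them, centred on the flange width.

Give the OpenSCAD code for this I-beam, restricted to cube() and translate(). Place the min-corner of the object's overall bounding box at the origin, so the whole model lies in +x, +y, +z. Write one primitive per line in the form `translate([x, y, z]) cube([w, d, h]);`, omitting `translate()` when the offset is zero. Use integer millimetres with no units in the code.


cube([3569, 188, 8]);
translate([0, 91, 8]) cube([3569, 6, 195]);
translate([0, 0, 203]) cube([3569, 188, 8]);


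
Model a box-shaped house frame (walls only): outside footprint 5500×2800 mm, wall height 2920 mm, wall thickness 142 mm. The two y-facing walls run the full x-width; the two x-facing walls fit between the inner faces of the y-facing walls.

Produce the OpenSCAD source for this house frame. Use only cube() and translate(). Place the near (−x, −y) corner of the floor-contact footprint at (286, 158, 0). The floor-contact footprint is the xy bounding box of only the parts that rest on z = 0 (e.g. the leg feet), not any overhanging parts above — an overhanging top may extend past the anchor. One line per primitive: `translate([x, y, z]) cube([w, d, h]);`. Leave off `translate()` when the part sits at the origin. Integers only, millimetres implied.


translate([286, 158, 0]) cube([5500, 142, 2920]);
translate([286, 2816, 0]) cube([5500, 142, 2920]);
translate([286, 300, 0]) cube([142, 2516, 2920]);
translate([5644, 300, 0]) cube([142, 2516, 2920]);


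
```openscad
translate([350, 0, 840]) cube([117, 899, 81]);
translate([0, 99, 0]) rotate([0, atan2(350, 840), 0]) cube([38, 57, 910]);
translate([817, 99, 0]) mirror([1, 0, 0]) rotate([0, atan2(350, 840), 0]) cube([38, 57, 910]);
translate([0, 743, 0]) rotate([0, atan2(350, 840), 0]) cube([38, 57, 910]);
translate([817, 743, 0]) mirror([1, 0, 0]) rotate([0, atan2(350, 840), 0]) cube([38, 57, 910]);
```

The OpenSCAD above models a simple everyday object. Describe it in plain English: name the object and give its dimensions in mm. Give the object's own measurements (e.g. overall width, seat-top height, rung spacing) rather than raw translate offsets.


A sawhorse. A 117×899×81 mm beam (x, y, z) sits on two A-frame leg pairs. Each pair is two raked legs of 38×57 mm section (57 mm along y) splaying symmetrically in x. Each leg rises 840 mm vertically over 350 mm of horizontal reach and is 910 mm long along its own axis. Every leg's outer bottom edge rests on the floor and its outer top edge meets a bottom edge of the beam — the left legs (tilting toward +x) meet the beam's −x bottom edge, the right legs (their mirror images, tilting toward −x) meet its +x bottom edge — so the leg tops tuck under the beam, the beam's underside is 840 mm above the floor, and the feet are 817 mm apart outside-to-outside with the beam centred between them. The two leg pairs are set in 99 mm from either end of the beam.


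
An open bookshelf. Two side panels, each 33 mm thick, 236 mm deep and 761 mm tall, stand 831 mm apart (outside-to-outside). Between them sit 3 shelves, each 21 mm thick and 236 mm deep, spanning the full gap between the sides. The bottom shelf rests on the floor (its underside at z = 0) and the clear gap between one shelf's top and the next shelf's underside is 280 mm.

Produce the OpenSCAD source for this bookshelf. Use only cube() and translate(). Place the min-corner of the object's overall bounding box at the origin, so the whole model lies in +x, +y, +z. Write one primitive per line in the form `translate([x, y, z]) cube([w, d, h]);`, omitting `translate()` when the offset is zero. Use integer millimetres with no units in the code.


cube([33, 236, 761]);
translate([798, 0, 0]) cube([33, 236, 761]);
translate([33, 0, 0]) cube([765, 236, 21]);
translate([33, 0, 301]) cube([765, 236, 21]);
translate([33, 0, 602]) cube([765, 236, 21]);


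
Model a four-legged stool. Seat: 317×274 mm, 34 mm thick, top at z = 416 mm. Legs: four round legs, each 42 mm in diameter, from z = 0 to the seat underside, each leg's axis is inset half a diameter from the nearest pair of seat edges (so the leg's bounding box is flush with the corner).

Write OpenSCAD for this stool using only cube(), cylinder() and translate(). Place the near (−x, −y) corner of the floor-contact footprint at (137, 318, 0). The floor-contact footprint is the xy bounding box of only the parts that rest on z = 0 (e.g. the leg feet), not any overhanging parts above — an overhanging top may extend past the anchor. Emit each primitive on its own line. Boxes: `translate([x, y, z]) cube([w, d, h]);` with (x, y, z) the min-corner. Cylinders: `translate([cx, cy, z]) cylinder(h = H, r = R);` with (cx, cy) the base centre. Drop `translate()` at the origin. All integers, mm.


translate([137, 318, 382]) cube([317, 274, 34]);
translate([158, 339, 0]) cylinder(h = 382, r = 21);
translate([433, 339, 0]) cylinder(h = 382, r = 21);
translate([158, 571, 0]) cylinder(h = 382, r = 21);
translate([433, 571, 0]) cylinder(h = 382, r = 21);


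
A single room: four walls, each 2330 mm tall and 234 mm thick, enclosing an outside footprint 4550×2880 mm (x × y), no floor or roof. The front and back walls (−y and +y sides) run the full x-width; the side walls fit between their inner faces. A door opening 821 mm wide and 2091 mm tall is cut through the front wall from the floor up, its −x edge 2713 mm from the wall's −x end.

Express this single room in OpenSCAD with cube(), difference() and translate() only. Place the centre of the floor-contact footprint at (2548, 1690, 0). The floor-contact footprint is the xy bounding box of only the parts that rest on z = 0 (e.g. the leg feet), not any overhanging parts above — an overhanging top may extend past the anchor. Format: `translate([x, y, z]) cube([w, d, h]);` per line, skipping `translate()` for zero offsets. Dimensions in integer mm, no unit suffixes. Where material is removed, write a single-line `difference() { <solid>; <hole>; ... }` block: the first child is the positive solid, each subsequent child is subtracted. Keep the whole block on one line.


difference() { translate([273, 250, 0]) cube([4550, 234, 2330]); translate([2986, 250, 0]) cube([821, 234, 2091]); }
translate([273, 2896, 0]) cube([4550, 234, 2330]);
translate([273, 484, 0]) cube([234, 2412, 2330]);
translate([4589, 484, 0]) cube([234, 2412, 2330]);


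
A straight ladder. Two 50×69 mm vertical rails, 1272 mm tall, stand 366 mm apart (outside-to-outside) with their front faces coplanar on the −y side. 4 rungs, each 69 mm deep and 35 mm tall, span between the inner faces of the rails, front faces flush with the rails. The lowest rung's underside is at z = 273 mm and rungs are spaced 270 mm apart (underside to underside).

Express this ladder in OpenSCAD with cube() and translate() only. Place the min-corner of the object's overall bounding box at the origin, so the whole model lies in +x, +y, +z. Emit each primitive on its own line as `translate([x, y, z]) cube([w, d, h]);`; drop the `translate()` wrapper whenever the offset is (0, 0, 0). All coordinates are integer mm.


cube([50, 69, 1272]);
translate([316, 0, 0]) cube([50, 69, 1272]);
translate([50, 0, 273]) cube([266, 69, 35]);
translate([50, 0, 543]) cube([266, 69, 35]);
translate([50, 0, 813]) cube([266, 69, 35]);
translate([50, 0, 1083]) cube([266, 69, 35]);


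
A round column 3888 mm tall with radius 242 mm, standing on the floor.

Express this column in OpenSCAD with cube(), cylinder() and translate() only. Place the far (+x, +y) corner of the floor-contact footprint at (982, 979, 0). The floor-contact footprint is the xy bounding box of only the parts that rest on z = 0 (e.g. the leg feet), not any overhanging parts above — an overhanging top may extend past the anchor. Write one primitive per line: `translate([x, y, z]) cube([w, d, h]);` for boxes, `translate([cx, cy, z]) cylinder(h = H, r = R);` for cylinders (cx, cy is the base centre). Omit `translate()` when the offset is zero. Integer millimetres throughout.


translate([740, 737, 0]) cylinder(h = 3888, r = 242);


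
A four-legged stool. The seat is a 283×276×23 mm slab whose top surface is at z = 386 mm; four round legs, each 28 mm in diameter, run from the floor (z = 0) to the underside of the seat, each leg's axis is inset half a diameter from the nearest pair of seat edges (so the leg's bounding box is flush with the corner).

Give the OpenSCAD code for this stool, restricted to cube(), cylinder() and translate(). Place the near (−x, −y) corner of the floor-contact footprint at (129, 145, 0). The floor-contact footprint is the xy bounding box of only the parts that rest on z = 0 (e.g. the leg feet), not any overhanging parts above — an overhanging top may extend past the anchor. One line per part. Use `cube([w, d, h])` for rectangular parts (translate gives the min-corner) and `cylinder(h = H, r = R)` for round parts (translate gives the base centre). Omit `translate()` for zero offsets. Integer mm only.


// leg_h = 386 - 23 = 363
translate([129, 145, 363]) cube([283, 276, 23]);
translate([143, 159, 0]) cylinder(h = 363, r = 14);
translate([398, 159, 0]) cylinder(h = 363, r = 14);
translate([143, 407, 0]) cylinder(h = 363, r = 14);
translate([398, 407, 0]) cylinder(h = 363, r = 14);


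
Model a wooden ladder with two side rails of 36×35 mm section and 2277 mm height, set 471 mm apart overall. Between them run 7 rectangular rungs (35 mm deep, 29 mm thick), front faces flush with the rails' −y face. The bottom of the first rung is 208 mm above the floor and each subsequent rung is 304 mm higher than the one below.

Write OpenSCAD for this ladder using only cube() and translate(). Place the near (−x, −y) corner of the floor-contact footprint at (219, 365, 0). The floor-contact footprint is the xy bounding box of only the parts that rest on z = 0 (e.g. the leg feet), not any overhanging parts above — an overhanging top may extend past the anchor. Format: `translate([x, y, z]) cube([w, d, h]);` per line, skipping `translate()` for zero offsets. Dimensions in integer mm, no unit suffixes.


// rung span = 471 - 2*36 = 399
// rung[k] z = 208 + k*304
translate([219, 365, 0]) cube([36, 35, 2277]);
translate([654, 365, 0]) cube([36, 35, 2277]);
translate([255, 365, 208]) cube([399, 35, 29]);
translate([255, 365, 512]) cube([399, 35, 29]);
translate([255, 365, 816]) cube([399, 35, 29]);
translate([255, 365, 1120]) cube([399, 35, 29]);
translate([255, 365, 1424]) cube([399, 35, 29]);
translate([255, 365, 1728]) cube([399, 35, 29]);
translate([255, 365, 2032]) cube([399, 35, 29]);


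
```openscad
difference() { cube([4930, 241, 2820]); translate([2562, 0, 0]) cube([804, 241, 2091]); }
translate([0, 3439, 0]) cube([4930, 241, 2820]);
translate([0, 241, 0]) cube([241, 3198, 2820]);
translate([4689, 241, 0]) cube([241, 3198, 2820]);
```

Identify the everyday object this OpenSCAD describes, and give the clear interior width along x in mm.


A single room. The interior width is 4448 mm.

Four walls enclosing a rectangle with a door in the front wall — a room. Outside width 4930 minus two 241 mm walls gives 4448 mm.


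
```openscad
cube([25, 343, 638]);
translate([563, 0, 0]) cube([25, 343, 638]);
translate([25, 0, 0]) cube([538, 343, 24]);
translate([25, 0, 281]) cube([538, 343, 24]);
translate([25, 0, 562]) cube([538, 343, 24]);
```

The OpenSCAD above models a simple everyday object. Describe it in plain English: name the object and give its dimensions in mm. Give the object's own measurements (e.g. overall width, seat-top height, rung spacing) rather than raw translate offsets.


An open bookshelf. Two side panels, each 25 mm thick, 343 mm deep and 638 mm tall, stand 588 mm apart (outside-to-outside). Between them sit 3 shelves, each 24 mm thick and 343 mm deep, spanning the full gap between the sides. The bottom shelf rests on the floor (its underside at z = 0) and the clear gap between one shelf's top and the next shelf's underside is 257 mm.


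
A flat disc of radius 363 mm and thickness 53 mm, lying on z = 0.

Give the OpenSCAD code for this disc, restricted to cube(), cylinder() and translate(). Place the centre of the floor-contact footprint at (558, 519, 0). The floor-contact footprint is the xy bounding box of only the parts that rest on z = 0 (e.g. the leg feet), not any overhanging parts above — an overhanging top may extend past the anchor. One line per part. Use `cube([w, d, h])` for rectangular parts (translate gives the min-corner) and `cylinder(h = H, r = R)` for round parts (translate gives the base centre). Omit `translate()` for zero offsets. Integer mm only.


translate([558, 519, 0]) cylinder(h = 53, r = 363);


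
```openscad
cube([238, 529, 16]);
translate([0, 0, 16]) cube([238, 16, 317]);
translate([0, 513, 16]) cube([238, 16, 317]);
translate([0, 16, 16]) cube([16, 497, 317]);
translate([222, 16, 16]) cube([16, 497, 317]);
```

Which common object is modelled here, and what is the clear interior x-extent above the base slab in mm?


An open box. The internal width is 206 mm.

A 238×529 base slab with four walls standing on it — an open box. The base is 238 mm wide and the walls are 16 mm thick, so the internal width is 238 − 2 × 16 = 206 mm.


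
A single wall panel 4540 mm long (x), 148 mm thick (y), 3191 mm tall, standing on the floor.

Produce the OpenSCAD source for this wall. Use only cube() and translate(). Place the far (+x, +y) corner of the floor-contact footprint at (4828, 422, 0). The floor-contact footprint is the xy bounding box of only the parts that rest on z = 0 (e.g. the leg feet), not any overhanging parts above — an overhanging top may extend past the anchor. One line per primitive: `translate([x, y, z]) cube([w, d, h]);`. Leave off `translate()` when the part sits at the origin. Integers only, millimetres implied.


translate([288, 274, 0]) cube([4540, 148, 3191]);


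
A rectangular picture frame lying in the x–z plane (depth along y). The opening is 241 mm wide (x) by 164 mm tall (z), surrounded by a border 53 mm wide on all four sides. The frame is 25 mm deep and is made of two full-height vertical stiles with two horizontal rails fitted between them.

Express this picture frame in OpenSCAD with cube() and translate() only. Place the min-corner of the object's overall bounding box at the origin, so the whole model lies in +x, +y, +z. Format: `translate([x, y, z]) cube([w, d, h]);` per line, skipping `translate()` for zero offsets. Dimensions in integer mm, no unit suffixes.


cube([53, 25, 270]);
translate([294, 0, 0]) cube([53, 25, 270]);
translate([53, 0, 0]) cube([241, 25, 53]);
translate([53, 0, 217]) cube([241, 25, 53]);


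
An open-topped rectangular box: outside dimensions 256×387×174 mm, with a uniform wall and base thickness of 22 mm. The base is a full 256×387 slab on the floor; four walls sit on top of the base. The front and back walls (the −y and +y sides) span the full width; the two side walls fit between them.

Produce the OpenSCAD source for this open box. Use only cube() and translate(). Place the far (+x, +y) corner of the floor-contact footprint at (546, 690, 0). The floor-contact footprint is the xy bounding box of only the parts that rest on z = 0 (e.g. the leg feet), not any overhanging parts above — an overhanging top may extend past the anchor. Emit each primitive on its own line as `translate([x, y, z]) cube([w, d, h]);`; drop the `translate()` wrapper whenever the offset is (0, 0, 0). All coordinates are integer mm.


translate([290, 303, 0]) cube([256, 387, 22]);
translate([290, 303, 22]) cube([256, 22, 152]);
translate([290, 668, 22]) cube([256, 22, 152]);
translate([290, 325, 22]) cube([22, 343, 152]);
translate([524, 325, 22]) cube([22, 343, 152]);


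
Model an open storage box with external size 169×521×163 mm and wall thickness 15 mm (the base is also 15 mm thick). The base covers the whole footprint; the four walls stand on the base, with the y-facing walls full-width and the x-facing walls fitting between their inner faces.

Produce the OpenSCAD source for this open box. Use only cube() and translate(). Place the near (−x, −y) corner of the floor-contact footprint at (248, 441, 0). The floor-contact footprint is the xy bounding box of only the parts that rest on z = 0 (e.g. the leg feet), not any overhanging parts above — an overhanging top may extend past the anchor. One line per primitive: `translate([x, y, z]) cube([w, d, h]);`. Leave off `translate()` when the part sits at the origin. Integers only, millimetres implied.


translate([248, 441, 0]) cube([169, 521, 15]);
translate([248, 441, 15]) cube([169, 15, 148]);
translate([248, 947, 15]) cube([169, 15, 148]);
translate([248, 456, 15]) cube([15, 491, 148]);
translate([402, 456, 15]) cube([15, 491, 148]);


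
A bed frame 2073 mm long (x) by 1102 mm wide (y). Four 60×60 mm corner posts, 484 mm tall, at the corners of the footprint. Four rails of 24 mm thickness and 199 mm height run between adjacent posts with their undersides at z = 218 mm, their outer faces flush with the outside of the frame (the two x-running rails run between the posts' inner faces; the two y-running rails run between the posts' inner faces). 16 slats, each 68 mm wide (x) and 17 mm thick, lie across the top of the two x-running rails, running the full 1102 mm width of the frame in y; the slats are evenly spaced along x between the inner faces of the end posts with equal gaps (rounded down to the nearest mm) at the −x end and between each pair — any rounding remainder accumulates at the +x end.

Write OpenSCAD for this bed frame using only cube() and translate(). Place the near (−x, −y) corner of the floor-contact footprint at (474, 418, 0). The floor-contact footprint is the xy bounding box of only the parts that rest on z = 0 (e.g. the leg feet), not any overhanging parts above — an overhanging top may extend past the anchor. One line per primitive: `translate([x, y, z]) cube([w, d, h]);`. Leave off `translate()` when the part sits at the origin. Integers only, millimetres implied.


translate([474, 418, 0]) cube([60, 60, 484]);
translate([474, 1460, 0]) cube([60, 60, 484]);
translate([2487, 418, 0]) cube([60, 60, 484]);
translate([2487, 1460, 0]) cube([60, 60, 484]);
translate([534, 418, 218]) cube([1953, 24, 199]);
translate([534, 1496, 218]) cube([1953, 24, 199]);
translate([474, 478, 218]) cube([24, 982, 199]);
translate([2523, 478, 218]) cube([24, 982, 199]);
translate([584, 418, 417]) cube([68, 1102, 17]);
translate([702, 418, 417]) cube([68, 1102, 17]);
translate([820, 418, 417]) cube([68, 1102, 17]);
translate([938, 418, 417]) cube([68, 1102, 17]);
translate([1056, 418, 417]) cube([68, 1102, 17]);
translate([1174, 418, 417]) cube([68, 1102, 17]);
translate([1292, 418, 417]) cube([68, 1102, 17]);
translate([1410, 418, 417]) cube([68, 1102, 17]);
translate([1528, 418, 417]) cube([68, 1102, 17]);
translate([1646, 418, 417]) cube([68, 1102, 17]);
translate([1764, 418, 417]) cube([68, 1102, 17]);
translate([1882, 418, 417]) cube([68, 1102, 17]);
translate([2000, 418, 417]) cube([68, 1102, 17]);
translate([2118, 418, 417]) cube([68, 1102, 17]);
translate([2236, 418, 417]) cube([68, 1102, 17]);
translate([2354, 418, 417]) cube([68, 1102, 17]);


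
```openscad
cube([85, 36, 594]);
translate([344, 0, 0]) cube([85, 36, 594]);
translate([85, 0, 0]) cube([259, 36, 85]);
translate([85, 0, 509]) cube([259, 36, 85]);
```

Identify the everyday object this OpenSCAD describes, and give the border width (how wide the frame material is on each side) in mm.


A picture frame. The border width is 85 mm.

Four thin pieces enclosing a rectangular opening — a picture frame. The two full-height stiles are 594 mm tall; the top rail sits at z = 509 and is 85 mm tall, so the border above the opening is 594 − 509 = 85 mm, matching the stile x-width.


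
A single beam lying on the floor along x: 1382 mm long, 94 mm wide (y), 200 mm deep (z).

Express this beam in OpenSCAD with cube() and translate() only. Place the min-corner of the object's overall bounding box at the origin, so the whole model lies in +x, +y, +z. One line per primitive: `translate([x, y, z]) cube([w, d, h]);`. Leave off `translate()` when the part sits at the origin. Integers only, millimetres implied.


cube([1382, 94, 200]);


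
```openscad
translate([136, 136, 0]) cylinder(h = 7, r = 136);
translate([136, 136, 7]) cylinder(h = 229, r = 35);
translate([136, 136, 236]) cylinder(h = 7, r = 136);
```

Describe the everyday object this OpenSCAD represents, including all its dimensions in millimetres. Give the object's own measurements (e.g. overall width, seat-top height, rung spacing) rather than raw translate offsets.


A spool: two coaxial disc flanges of radius 136 mm and thickness 7 mm, joined by a core cylinder of radius 35 mm and height 229 mm. The lower flange rests on z = 0 and the three cylinders share a vertical axis.


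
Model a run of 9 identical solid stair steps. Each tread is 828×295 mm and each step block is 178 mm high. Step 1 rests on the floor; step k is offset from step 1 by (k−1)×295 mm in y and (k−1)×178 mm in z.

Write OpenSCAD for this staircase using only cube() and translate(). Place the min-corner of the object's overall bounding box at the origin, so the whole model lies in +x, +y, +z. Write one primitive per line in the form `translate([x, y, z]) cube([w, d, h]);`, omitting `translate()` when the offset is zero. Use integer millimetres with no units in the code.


cube([828, 295, 178]);
translate([0, 295, 178]) cube([828, 295, 178]);
translate([0, 590, 356]) cube([828, 295, 178]);
translate([0, 885, 534]) cube([828, 295, 178]);
translate([0, 1180, 712]) cube([828, 295, 178]);
translate([0, 1475, 890]) cube([828, 295, 178]);
translate([0, 1770, 1068]) cube([828, 295, 178]);
translate([0, 2065, 1246]) cube([828, 295, 178]);
translate([0, 2360, 1424]) cube([828, 295, 178]);


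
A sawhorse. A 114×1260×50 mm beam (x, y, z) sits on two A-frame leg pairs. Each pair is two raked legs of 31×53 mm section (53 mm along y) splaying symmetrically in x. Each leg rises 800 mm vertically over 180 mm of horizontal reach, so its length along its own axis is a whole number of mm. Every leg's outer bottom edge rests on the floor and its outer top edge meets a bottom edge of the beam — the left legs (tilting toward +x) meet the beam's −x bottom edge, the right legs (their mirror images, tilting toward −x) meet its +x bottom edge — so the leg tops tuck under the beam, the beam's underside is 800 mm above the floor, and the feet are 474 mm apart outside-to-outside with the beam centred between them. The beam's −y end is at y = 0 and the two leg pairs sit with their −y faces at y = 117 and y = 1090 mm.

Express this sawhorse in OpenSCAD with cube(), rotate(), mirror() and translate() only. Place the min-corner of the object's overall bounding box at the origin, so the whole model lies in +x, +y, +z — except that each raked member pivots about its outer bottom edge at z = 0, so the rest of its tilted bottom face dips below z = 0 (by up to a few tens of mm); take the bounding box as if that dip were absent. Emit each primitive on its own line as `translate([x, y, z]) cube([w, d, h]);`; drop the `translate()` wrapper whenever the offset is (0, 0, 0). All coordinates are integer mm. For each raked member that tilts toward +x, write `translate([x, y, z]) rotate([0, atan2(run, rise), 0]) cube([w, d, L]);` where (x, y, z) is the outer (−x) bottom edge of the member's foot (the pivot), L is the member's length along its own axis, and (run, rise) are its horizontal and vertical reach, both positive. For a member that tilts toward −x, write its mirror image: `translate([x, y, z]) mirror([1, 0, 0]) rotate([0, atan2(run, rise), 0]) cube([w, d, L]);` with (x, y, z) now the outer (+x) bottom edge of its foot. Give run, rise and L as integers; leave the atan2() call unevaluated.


translate([180, 0, 800]) cube([114, 1260, 50]);
translate([0, 117, 0]) rotate([0, atan2(180, 800), 0]) cube([31, 53, 820]);
translate([474, 117, 0]) mirror([1, 0, 0]) rotate([0, atan2(180, 800), 0]) cube([31, 53, 820]);
translate([0, 1090, 0]) rotate([0, atan2(180, 800), 0]) cube([31, 53, 820]);
translate([474, 1090, 0]) mirror([1, 0, 0]) rotate([0, atan2(180, 800), 0]) cube([31, 53, 820]);


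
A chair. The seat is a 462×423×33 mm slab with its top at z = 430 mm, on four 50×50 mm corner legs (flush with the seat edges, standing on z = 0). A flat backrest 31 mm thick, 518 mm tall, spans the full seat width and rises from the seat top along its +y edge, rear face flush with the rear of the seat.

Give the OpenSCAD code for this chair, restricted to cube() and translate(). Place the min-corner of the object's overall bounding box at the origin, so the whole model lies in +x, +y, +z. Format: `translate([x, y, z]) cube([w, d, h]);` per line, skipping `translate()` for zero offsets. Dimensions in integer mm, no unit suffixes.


// leg_h = 430 - 33 = 397
translate([0, 0, 397]) cube([462, 423, 33]);
cube([50, 50, 397]);
translate([412, 0, 0]) cube([50, 50, 397]);
translate([0, 373, 0]) cube([50, 50, 397]);
translate([412, 373, 0]) cube([50, 50, 397]);
translate([0, 392, 430]) cube([462, 31, 518]);


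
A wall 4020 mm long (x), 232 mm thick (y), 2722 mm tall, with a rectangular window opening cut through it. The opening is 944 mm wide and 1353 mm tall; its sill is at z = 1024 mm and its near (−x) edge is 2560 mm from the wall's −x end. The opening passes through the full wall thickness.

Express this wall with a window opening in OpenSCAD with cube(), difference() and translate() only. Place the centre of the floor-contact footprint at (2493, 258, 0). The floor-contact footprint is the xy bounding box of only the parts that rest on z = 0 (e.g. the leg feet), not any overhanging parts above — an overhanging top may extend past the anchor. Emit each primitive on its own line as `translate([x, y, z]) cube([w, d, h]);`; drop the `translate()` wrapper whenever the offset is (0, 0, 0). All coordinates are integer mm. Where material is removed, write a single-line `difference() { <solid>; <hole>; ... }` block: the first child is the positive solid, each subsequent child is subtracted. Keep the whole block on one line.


difference() { translate([483, 142, 0]) cube([4020, 232, 2722]); translate([3043, 142, 1024]) cube([944, 232, 1353]); }


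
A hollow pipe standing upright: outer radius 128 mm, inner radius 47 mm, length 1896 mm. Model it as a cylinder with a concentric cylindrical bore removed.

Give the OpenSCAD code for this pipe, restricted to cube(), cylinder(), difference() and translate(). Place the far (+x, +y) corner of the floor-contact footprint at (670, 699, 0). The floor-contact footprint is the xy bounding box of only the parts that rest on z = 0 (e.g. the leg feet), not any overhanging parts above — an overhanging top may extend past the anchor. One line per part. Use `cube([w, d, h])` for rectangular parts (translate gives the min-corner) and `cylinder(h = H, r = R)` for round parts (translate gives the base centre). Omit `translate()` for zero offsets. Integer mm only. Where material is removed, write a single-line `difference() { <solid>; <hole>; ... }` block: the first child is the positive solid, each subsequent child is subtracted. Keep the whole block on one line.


difference() { translate([542, 571, 0]) cylinder(h = 1896, r = 128); translate([542, 571, 0]) cylinder(h = 1896, r = 47); }


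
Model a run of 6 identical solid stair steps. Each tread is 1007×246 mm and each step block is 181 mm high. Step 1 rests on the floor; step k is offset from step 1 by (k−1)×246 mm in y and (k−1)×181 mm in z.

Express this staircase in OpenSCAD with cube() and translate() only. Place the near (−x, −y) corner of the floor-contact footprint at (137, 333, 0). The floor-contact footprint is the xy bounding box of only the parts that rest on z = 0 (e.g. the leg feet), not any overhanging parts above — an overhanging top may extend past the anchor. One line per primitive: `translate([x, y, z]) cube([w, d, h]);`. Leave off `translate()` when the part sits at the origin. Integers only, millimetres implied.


translate([137, 333, 0]) cube([1007, 246, 181]);
translate([137, 579, 181]) cube([1007, 246, 181]);
translate([137, 825, 362]) cube([1007, 246, 181]);
translate([137, 1071, 543]) cube([1007, 246, 181]);
translate([137, 1317, 724]) cube([1007, 246, 181]);
translate([137, 1563, 905]) cube([1007, 246, 181]);
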